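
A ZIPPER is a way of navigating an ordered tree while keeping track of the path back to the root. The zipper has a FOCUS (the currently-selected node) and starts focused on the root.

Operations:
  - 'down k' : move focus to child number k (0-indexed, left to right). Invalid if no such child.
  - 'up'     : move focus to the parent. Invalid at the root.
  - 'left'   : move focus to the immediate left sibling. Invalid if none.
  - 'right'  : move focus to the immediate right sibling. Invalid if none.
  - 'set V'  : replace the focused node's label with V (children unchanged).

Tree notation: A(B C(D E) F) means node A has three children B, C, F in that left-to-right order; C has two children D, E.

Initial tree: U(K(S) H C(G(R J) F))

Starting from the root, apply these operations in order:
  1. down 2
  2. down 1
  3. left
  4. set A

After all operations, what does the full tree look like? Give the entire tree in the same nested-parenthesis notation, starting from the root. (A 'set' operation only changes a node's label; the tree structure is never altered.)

Step 1 (down 2): focus=C path=2 depth=1 children=['G', 'F'] left=['K', 'H'] right=[] parent=U
Step 2 (down 1): focus=F path=2/1 depth=2 children=[] left=['G'] right=[] parent=C
Step 3 (left): focus=G path=2/0 depth=2 children=['R', 'J'] left=[] right=['F'] parent=C
Step 4 (set A): focus=A path=2/0 depth=2 children=['R', 'J'] left=[] right=['F'] parent=C

Answer: U(K(S) H C(A(R J) F))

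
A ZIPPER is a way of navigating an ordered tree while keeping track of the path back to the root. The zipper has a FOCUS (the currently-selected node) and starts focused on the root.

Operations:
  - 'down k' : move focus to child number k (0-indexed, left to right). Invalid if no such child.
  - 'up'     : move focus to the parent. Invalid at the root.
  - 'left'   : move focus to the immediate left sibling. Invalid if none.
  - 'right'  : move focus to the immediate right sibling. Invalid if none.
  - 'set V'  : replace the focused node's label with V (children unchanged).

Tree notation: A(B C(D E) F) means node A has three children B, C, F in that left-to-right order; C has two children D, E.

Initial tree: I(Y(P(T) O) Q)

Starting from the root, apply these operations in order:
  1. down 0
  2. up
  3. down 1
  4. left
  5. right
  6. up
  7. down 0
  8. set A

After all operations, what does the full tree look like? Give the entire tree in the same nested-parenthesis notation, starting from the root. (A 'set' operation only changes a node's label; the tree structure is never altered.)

Answer: I(A(P(T) O) Q)

Derivation:
Step 1 (down 0): focus=Y path=0 depth=1 children=['P', 'O'] left=[] right=['Q'] parent=I
Step 2 (up): focus=I path=root depth=0 children=['Y', 'Q'] (at root)
Step 3 (down 1): focus=Q path=1 depth=1 children=[] left=['Y'] right=[] parent=I
Step 4 (left): focus=Y path=0 depth=1 children=['P', 'O'] left=[] right=['Q'] parent=I
Step 5 (right): focus=Q path=1 depth=1 children=[] left=['Y'] right=[] parent=I
Step 6 (up): focus=I path=root depth=0 children=['Y', 'Q'] (at root)
Step 7 (down 0): focus=Y path=0 depth=1 children=['P', 'O'] left=[] right=['Q'] parent=I
Step 8 (set A): focus=A path=0 depth=1 children=['P', 'O'] left=[] right=['Q'] parent=I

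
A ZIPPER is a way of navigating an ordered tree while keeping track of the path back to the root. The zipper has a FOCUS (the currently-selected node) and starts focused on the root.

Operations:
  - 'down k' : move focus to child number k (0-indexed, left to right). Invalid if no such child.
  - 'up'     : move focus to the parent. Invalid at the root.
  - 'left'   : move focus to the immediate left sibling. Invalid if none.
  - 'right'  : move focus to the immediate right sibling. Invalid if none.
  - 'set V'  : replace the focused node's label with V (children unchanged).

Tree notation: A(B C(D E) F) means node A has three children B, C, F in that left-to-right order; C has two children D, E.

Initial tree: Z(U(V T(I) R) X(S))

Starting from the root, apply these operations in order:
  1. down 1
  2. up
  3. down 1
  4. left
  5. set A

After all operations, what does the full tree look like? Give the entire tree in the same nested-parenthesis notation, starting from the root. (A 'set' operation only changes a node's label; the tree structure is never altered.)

Step 1 (down 1): focus=X path=1 depth=1 children=['S'] left=['U'] right=[] parent=Z
Step 2 (up): focus=Z path=root depth=0 children=['U', 'X'] (at root)
Step 3 (down 1): focus=X path=1 depth=1 children=['S'] left=['U'] right=[] parent=Z
Step 4 (left): focus=U path=0 depth=1 children=['V', 'T', 'R'] left=[] right=['X'] parent=Z
Step 5 (set A): focus=A path=0 depth=1 children=['V', 'T', 'R'] left=[] right=['X'] parent=Z

Answer: Z(A(V T(I) R) X(S))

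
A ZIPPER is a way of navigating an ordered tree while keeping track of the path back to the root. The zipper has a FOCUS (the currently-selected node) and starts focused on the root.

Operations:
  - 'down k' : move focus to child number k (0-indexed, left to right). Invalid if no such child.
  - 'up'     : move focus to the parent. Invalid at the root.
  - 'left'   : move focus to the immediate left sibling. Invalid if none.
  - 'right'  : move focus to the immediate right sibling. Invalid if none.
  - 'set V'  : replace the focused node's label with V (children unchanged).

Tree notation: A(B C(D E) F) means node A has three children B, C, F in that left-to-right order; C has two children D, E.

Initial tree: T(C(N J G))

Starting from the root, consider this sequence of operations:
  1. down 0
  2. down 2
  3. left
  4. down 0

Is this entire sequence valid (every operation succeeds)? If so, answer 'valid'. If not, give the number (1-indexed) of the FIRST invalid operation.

Step 1 (down 0): focus=C path=0 depth=1 children=['N', 'J', 'G'] left=[] right=[] parent=T
Step 2 (down 2): focus=G path=0/2 depth=2 children=[] left=['N', 'J'] right=[] parent=C
Step 3 (left): focus=J path=0/1 depth=2 children=[] left=['N'] right=['G'] parent=C
Step 4 (down 0): INVALID

Answer: 4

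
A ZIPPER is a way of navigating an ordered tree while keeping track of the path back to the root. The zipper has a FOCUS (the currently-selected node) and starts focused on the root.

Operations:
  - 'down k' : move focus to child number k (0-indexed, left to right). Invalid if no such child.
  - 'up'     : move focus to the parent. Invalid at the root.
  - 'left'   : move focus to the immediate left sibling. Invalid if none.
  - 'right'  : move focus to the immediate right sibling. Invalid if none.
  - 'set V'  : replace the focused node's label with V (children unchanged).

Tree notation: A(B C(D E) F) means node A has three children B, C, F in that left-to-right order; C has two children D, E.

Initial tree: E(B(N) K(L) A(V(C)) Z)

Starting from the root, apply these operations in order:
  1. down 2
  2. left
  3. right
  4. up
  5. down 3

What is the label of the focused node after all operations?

Answer: Z

Derivation:
Step 1 (down 2): focus=A path=2 depth=1 children=['V'] left=['B', 'K'] right=['Z'] parent=E
Step 2 (left): focus=K path=1 depth=1 children=['L'] left=['B'] right=['A', 'Z'] parent=E
Step 3 (right): focus=A path=2 depth=1 children=['V'] left=['B', 'K'] right=['Z'] parent=E
Step 4 (up): focus=E path=root depth=0 children=['B', 'K', 'A', 'Z'] (at root)
Step 5 (down 3): focus=Z path=3 depth=1 children=[] left=['B', 'K', 'A'] right=[] parent=E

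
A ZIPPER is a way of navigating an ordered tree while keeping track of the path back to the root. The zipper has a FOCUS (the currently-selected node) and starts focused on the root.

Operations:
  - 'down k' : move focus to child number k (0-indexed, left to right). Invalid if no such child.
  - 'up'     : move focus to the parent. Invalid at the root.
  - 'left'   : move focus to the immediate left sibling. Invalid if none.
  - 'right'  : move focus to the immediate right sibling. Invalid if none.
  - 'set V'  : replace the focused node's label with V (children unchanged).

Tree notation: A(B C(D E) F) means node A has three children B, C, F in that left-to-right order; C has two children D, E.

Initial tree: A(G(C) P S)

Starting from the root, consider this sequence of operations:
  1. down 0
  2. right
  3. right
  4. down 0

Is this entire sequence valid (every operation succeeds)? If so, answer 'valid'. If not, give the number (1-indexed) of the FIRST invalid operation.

Answer: 4

Derivation:
Step 1 (down 0): focus=G path=0 depth=1 children=['C'] left=[] right=['P', 'S'] parent=A
Step 2 (right): focus=P path=1 depth=1 children=[] left=['G'] right=['S'] parent=A
Step 3 (right): focus=S path=2 depth=1 children=[] left=['G', 'P'] right=[] parent=A
Step 4 (down 0): INVALID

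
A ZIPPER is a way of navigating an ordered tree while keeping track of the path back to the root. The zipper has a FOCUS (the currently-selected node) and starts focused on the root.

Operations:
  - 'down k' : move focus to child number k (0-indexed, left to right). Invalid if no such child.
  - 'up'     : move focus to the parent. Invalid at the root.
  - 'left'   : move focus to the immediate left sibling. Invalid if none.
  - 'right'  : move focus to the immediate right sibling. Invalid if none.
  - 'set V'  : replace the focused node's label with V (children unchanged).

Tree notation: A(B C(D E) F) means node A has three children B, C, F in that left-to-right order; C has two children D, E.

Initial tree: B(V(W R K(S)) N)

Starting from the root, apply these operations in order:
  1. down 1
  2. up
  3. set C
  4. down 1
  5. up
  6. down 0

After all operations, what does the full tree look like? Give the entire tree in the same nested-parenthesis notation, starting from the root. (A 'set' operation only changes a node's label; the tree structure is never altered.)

Answer: C(V(W R K(S)) N)

Derivation:
Step 1 (down 1): focus=N path=1 depth=1 children=[] left=['V'] right=[] parent=B
Step 2 (up): focus=B path=root depth=0 children=['V', 'N'] (at root)
Step 3 (set C): focus=C path=root depth=0 children=['V', 'N'] (at root)
Step 4 (down 1): focus=N path=1 depth=1 children=[] left=['V'] right=[] parent=C
Step 5 (up): focus=C path=root depth=0 children=['V', 'N'] (at root)
Step 6 (down 0): focus=V path=0 depth=1 children=['W', 'R', 'K'] left=[] right=['N'] parent=C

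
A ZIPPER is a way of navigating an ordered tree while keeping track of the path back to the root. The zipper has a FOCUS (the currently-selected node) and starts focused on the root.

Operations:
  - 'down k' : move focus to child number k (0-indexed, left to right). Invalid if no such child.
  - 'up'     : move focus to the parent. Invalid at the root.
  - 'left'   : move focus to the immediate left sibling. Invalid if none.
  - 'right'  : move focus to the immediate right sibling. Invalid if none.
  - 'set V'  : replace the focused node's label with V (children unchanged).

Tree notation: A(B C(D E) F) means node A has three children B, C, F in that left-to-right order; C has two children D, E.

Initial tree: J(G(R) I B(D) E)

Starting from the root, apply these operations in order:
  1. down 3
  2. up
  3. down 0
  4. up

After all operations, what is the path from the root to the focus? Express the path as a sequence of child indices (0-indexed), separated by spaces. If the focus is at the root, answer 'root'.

Step 1 (down 3): focus=E path=3 depth=1 children=[] left=['G', 'I', 'B'] right=[] parent=J
Step 2 (up): focus=J path=root depth=0 children=['G', 'I', 'B', 'E'] (at root)
Step 3 (down 0): focus=G path=0 depth=1 children=['R'] left=[] right=['I', 'B', 'E'] parent=J
Step 4 (up): focus=J path=root depth=0 children=['G', 'I', 'B', 'E'] (at root)

Answer: root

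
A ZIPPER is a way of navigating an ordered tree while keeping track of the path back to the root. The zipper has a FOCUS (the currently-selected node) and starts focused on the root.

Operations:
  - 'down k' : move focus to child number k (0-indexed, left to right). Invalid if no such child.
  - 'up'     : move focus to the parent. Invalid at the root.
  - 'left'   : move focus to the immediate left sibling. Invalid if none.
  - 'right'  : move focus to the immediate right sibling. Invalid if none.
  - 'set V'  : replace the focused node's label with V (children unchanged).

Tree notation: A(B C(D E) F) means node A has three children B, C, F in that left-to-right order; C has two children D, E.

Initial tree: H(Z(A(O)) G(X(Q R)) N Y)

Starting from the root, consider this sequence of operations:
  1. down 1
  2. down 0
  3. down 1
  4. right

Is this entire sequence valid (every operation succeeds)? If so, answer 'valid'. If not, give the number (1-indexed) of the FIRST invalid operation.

Step 1 (down 1): focus=G path=1 depth=1 children=['X'] left=['Z'] right=['N', 'Y'] parent=H
Step 2 (down 0): focus=X path=1/0 depth=2 children=['Q', 'R'] left=[] right=[] parent=G
Step 3 (down 1): focus=R path=1/0/1 depth=3 children=[] left=['Q'] right=[] parent=X
Step 4 (right): INVALID

Answer: 4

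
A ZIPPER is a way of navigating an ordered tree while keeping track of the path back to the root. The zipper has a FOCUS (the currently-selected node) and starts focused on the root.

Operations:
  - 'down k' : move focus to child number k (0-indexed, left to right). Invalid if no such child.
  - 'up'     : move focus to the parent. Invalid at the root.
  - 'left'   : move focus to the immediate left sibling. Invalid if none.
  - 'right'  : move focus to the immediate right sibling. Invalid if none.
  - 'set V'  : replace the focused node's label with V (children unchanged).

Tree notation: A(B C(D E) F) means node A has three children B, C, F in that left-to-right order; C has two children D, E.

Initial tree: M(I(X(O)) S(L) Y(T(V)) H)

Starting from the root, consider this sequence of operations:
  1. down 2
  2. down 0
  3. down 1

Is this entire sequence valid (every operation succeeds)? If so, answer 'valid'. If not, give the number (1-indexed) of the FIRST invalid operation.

Step 1 (down 2): focus=Y path=2 depth=1 children=['T'] left=['I', 'S'] right=['H'] parent=M
Step 2 (down 0): focus=T path=2/0 depth=2 children=['V'] left=[] right=[] parent=Y
Step 3 (down 1): INVALID

Answer: 3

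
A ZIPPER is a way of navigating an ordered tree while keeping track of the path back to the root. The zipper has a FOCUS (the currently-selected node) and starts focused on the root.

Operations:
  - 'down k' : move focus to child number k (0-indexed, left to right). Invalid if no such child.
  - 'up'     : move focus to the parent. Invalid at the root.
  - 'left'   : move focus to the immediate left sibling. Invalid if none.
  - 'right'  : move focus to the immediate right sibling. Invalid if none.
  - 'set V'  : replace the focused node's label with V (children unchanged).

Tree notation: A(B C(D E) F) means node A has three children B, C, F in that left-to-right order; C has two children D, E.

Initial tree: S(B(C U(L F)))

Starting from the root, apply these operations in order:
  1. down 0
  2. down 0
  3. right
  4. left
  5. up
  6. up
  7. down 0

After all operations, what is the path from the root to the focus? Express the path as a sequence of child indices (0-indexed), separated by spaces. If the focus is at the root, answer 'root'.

Step 1 (down 0): focus=B path=0 depth=1 children=['C', 'U'] left=[] right=[] parent=S
Step 2 (down 0): focus=C path=0/0 depth=2 children=[] left=[] right=['U'] parent=B
Step 3 (right): focus=U path=0/1 depth=2 children=['L', 'F'] left=['C'] right=[] parent=B
Step 4 (left): focus=C path=0/0 depth=2 children=[] left=[] right=['U'] parent=B
Step 5 (up): focus=B path=0 depth=1 children=['C', 'U'] left=[] right=[] parent=S
Step 6 (up): focus=S path=root depth=0 children=['B'] (at root)
Step 7 (down 0): focus=B path=0 depth=1 children=['C', 'U'] left=[] right=[] parent=S

Answer: 0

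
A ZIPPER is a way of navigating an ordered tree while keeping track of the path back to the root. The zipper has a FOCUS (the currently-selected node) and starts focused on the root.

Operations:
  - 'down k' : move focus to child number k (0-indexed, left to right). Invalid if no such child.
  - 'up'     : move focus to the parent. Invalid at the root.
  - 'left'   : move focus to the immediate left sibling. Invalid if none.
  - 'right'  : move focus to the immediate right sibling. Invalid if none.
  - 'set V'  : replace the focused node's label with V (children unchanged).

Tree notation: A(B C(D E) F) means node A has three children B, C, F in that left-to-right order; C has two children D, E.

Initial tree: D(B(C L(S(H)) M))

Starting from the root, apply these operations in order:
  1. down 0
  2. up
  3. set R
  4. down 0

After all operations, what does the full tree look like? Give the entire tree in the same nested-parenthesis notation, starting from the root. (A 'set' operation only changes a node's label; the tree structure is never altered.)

Answer: R(B(C L(S(H)) M))

Derivation:
Step 1 (down 0): focus=B path=0 depth=1 children=['C', 'L', 'M'] left=[] right=[] parent=D
Step 2 (up): focus=D path=root depth=0 children=['B'] (at root)
Step 3 (set R): focus=R path=root depth=0 children=['B'] (at root)
Step 4 (down 0): focus=B path=0 depth=1 children=['C', 'L', 'M'] left=[] right=[] parent=R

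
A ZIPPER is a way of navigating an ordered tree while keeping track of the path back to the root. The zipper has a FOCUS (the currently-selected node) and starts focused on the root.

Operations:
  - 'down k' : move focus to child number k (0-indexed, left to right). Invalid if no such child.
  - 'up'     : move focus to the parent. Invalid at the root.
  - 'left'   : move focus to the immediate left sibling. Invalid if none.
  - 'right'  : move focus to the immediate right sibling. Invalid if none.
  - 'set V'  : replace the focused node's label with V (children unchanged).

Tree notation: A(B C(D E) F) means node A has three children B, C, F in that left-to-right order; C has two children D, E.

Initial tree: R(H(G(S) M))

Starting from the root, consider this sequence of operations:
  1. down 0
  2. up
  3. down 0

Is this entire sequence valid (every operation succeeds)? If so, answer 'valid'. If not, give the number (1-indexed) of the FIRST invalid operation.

Step 1 (down 0): focus=H path=0 depth=1 children=['G', 'M'] left=[] right=[] parent=R
Step 2 (up): focus=R path=root depth=0 children=['H'] (at root)
Step 3 (down 0): focus=H path=0 depth=1 children=['G', 'M'] left=[] right=[] parent=R

Answer: valid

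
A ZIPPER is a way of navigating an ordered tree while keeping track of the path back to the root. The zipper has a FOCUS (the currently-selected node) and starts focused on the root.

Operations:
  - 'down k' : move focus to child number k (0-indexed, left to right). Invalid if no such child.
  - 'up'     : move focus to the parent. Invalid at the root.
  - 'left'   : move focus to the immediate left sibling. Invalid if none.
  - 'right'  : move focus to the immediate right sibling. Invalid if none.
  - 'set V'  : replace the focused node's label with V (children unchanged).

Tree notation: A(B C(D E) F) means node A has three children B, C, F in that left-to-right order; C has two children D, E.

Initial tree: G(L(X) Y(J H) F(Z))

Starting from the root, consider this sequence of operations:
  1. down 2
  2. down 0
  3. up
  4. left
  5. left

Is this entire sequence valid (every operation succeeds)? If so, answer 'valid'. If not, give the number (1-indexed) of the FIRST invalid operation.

Step 1 (down 2): focus=F path=2 depth=1 children=['Z'] left=['L', 'Y'] right=[] parent=G
Step 2 (down 0): focus=Z path=2/0 depth=2 children=[] left=[] right=[] parent=F
Step 3 (up): focus=F path=2 depth=1 children=['Z'] left=['L', 'Y'] right=[] parent=G
Step 4 (left): focus=Y path=1 depth=1 children=['J', 'H'] left=['L'] right=['F'] parent=G
Step 5 (left): focus=L path=0 depth=1 children=['X'] left=[] right=['Y', 'F'] parent=G

Answer: valid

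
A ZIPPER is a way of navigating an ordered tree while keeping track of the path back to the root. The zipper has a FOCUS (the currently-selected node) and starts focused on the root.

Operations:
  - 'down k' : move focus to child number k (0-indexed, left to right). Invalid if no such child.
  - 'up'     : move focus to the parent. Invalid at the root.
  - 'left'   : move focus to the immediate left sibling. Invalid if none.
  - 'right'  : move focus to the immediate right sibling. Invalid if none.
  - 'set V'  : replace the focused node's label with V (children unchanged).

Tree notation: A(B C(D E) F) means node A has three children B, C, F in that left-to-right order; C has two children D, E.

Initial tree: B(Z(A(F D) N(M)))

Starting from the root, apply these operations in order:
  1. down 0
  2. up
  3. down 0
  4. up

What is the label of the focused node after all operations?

Step 1 (down 0): focus=Z path=0 depth=1 children=['A', 'N'] left=[] right=[] parent=B
Step 2 (up): focus=B path=root depth=0 children=['Z'] (at root)
Step 3 (down 0): focus=Z path=0 depth=1 children=['A', 'N'] left=[] right=[] parent=B
Step 4 (up): focus=B path=root depth=0 children=['Z'] (at root)

Answer: B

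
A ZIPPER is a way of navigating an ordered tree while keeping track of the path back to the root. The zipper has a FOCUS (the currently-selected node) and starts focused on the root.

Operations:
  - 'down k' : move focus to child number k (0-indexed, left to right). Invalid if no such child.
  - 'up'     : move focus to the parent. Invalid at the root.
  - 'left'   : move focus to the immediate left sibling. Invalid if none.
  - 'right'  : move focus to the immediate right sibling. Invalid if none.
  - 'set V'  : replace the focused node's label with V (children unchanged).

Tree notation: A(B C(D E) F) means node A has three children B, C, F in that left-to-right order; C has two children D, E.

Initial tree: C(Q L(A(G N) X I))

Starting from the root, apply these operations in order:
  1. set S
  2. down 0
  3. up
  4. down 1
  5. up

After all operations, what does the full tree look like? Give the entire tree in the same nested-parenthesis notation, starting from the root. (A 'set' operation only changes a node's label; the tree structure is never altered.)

Answer: S(Q L(A(G N) X I))

Derivation:
Step 1 (set S): focus=S path=root depth=0 children=['Q', 'L'] (at root)
Step 2 (down 0): focus=Q path=0 depth=1 children=[] left=[] right=['L'] parent=S
Step 3 (up): focus=S path=root depth=0 children=['Q', 'L'] (at root)
Step 4 (down 1): focus=L path=1 depth=1 children=['A', 'X', 'I'] left=['Q'] right=[] parent=S
Step 5 (up): focus=S path=root depth=0 children=['Q', 'L'] (at root)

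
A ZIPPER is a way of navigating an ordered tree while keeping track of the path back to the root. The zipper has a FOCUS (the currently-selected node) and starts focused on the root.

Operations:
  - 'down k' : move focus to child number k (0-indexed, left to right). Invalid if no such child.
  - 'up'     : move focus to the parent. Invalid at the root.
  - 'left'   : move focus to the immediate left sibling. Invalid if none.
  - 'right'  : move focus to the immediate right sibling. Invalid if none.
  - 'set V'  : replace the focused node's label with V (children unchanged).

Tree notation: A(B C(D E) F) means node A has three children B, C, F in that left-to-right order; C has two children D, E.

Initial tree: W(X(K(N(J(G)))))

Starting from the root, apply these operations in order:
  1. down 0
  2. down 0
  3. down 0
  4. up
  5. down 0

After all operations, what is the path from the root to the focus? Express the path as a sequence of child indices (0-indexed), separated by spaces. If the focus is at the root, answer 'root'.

Answer: 0 0 0

Derivation:
Step 1 (down 0): focus=X path=0 depth=1 children=['K'] left=[] right=[] parent=W
Step 2 (down 0): focus=K path=0/0 depth=2 children=['N'] left=[] right=[] parent=X
Step 3 (down 0): focus=N path=0/0/0 depth=3 children=['J'] left=[] right=[] parent=K
Step 4 (up): focus=K path=0/0 depth=2 children=['N'] left=[] right=[] parent=X
Step 5 (down 0): focus=N path=0/0/0 depth=3 children=['J'] left=[] right=[] parent=K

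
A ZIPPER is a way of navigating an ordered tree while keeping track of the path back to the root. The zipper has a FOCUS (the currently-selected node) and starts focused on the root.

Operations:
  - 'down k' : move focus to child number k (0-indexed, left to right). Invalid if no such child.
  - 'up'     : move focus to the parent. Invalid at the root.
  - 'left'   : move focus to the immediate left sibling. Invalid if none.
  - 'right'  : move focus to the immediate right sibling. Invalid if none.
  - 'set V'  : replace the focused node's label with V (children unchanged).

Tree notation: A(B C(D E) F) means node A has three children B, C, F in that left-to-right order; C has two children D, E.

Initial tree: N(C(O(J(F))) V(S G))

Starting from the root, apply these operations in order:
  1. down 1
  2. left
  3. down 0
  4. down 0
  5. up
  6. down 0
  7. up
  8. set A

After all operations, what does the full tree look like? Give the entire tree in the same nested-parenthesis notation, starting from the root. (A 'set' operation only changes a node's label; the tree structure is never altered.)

Step 1 (down 1): focus=V path=1 depth=1 children=['S', 'G'] left=['C'] right=[] parent=N
Step 2 (left): focus=C path=0 depth=1 children=['O'] left=[] right=['V'] parent=N
Step 3 (down 0): focus=O path=0/0 depth=2 children=['J'] left=[] right=[] parent=C
Step 4 (down 0): focus=J path=0/0/0 depth=3 children=['F'] left=[] right=[] parent=O
Step 5 (up): focus=O path=0/0 depth=2 children=['J'] left=[] right=[] parent=C
Step 6 (down 0): focus=J path=0/0/0 depth=3 children=['F'] left=[] right=[] parent=O
Step 7 (up): focus=O path=0/0 depth=2 children=['J'] left=[] right=[] parent=C
Step 8 (set A): focus=A path=0/0 depth=2 children=['J'] left=[] right=[] parent=C

Answer: N(C(A(J(F))) V(S G))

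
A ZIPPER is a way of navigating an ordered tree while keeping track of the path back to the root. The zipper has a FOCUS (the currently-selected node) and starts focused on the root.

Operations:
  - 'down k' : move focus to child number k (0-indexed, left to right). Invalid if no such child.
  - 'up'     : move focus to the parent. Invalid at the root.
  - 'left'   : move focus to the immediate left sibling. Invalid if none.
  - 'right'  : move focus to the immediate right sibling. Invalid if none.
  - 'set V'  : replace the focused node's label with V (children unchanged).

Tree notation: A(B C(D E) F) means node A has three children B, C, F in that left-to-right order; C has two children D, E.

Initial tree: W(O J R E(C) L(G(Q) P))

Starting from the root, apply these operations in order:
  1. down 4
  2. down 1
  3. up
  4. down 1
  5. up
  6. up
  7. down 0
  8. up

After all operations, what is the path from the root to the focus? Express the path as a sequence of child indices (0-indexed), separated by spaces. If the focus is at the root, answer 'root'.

Step 1 (down 4): focus=L path=4 depth=1 children=['G', 'P'] left=['O', 'J', 'R', 'E'] right=[] parent=W
Step 2 (down 1): focus=P path=4/1 depth=2 children=[] left=['G'] right=[] parent=L
Step 3 (up): focus=L path=4 depth=1 children=['G', 'P'] left=['O', 'J', 'R', 'E'] right=[] parent=W
Step 4 (down 1): focus=P path=4/1 depth=2 children=[] left=['G'] right=[] parent=L
Step 5 (up): focus=L path=4 depth=1 children=['G', 'P'] left=['O', 'J', 'R', 'E'] right=[] parent=W
Step 6 (up): focus=W path=root depth=0 children=['O', 'J', 'R', 'E', 'L'] (at root)
Step 7 (down 0): focus=O path=0 depth=1 children=[] left=[] right=['J', 'R', 'E', 'L'] parent=W
Step 8 (up): focus=W path=root depth=0 children=['O', 'J', 'R', 'E', 'L'] (at root)

Answer: root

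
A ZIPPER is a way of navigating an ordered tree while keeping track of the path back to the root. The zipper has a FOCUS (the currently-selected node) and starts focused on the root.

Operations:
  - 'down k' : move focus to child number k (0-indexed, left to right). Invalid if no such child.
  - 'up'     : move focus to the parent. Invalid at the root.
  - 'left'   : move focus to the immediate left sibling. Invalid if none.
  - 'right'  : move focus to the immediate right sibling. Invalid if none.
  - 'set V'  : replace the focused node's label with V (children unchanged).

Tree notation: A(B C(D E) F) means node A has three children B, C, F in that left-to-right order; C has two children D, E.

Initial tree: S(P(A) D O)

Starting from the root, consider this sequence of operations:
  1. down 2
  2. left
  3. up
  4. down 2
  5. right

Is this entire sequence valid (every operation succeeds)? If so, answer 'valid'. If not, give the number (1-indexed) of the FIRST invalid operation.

Step 1 (down 2): focus=O path=2 depth=1 children=[] left=['P', 'D'] right=[] parent=S
Step 2 (left): focus=D path=1 depth=1 children=[] left=['P'] right=['O'] parent=S
Step 3 (up): focus=S path=root depth=0 children=['P', 'D', 'O'] (at root)
Step 4 (down 2): focus=O path=2 depth=1 children=[] left=['P', 'D'] right=[] parent=S
Step 5 (right): INVALID

Answer: 5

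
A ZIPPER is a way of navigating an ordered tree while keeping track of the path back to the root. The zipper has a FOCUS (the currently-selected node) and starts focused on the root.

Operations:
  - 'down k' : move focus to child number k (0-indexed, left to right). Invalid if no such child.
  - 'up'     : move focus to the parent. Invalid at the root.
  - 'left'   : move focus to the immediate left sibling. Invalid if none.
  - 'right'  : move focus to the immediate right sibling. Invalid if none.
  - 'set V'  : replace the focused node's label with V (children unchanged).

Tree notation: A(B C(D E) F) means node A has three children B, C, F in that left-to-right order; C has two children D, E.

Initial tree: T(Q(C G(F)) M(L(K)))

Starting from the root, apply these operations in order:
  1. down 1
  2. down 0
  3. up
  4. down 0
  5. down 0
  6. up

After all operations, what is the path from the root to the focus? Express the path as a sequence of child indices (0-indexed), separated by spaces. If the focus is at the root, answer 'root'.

Answer: 1 0

Derivation:
Step 1 (down 1): focus=M path=1 depth=1 children=['L'] left=['Q'] right=[] parent=T
Step 2 (down 0): focus=L path=1/0 depth=2 children=['K'] left=[] right=[] parent=M
Step 3 (up): focus=M path=1 depth=1 children=['L'] left=['Q'] right=[] parent=T
Step 4 (down 0): focus=L path=1/0 depth=2 children=['K'] left=[] right=[] parent=M
Step 5 (down 0): focus=K path=1/0/0 depth=3 children=[] left=[] right=[] parent=L
Step 6 (up): focus=L path=1/0 depth=2 children=['K'] left=[] right=[] parent=M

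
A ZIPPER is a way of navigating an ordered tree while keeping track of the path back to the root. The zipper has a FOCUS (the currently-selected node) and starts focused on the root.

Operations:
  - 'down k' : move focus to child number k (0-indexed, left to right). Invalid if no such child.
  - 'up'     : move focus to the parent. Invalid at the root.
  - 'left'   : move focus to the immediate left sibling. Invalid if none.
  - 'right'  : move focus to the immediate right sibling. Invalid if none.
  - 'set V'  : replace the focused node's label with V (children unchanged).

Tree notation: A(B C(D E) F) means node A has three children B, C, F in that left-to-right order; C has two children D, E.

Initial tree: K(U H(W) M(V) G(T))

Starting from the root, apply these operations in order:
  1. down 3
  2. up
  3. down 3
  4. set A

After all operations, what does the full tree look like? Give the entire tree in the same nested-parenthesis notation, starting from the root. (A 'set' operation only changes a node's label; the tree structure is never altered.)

Answer: K(U H(W) M(V) A(T))

Derivation:
Step 1 (down 3): focus=G path=3 depth=1 children=['T'] left=['U', 'H', 'M'] right=[] parent=K
Step 2 (up): focus=K path=root depth=0 children=['U', 'H', 'M', 'G'] (at root)
Step 3 (down 3): focus=G path=3 depth=1 children=['T'] left=['U', 'H', 'M'] right=[] parent=K
Step 4 (set A): focus=A path=3 depth=1 children=['T'] left=['U', 'H', 'M'] right=[] parent=K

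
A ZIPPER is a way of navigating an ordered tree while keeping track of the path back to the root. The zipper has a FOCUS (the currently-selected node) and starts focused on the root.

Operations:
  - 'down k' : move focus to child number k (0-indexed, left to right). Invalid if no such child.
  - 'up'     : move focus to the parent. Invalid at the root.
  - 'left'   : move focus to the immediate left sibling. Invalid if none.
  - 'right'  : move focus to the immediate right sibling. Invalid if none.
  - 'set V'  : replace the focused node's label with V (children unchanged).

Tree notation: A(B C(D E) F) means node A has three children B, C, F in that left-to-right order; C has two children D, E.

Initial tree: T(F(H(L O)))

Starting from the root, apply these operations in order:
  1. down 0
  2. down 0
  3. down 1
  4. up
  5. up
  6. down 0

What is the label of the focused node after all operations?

Answer: H

Derivation:
Step 1 (down 0): focus=F path=0 depth=1 children=['H'] left=[] right=[] parent=T
Step 2 (down 0): focus=H path=0/0 depth=2 children=['L', 'O'] left=[] right=[] parent=F
Step 3 (down 1): focus=O path=0/0/1 depth=3 children=[] left=['L'] right=[] parent=H
Step 4 (up): focus=H path=0/0 depth=2 children=['L', 'O'] left=[] right=[] parent=F
Step 5 (up): focus=F path=0 depth=1 children=['H'] left=[] right=[] parent=T
Step 6 (down 0): focus=H path=0/0 depth=2 children=['L', 'O'] left=[] right=[] parent=F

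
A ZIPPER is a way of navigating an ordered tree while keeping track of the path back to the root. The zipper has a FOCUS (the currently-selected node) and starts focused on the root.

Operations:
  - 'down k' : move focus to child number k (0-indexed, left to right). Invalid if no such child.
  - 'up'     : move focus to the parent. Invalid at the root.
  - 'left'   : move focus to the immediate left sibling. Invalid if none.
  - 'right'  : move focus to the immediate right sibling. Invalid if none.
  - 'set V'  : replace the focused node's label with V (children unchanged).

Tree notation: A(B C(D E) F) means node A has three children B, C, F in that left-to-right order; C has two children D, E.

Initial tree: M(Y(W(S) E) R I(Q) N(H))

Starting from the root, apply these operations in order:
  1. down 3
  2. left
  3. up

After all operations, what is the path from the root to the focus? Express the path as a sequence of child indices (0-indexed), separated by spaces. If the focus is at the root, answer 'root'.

Answer: root

Derivation:
Step 1 (down 3): focus=N path=3 depth=1 children=['H'] left=['Y', 'R', 'I'] right=[] parent=M
Step 2 (left): focus=I path=2 depth=1 children=['Q'] left=['Y', 'R'] right=['N'] parent=M
Step 3 (up): focus=M path=root depth=0 children=['Y', 'R', 'I', 'N'] (at root)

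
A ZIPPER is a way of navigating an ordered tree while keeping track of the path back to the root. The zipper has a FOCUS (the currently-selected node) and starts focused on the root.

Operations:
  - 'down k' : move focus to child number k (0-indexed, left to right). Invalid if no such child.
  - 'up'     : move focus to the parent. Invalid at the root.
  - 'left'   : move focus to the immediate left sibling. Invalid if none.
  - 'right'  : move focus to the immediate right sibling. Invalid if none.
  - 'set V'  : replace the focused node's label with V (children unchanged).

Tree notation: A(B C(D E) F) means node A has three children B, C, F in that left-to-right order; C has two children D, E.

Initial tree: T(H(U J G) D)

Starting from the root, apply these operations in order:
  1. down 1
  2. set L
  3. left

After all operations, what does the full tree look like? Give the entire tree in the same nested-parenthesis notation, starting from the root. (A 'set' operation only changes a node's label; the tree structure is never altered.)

Answer: T(H(U J G) L)

Derivation:
Step 1 (down 1): focus=D path=1 depth=1 children=[] left=['H'] right=[] parent=T
Step 2 (set L): focus=L path=1 depth=1 children=[] left=['H'] right=[] parent=T
Step 3 (left): focus=H path=0 depth=1 children=['U', 'J', 'G'] left=[] right=['L'] parent=T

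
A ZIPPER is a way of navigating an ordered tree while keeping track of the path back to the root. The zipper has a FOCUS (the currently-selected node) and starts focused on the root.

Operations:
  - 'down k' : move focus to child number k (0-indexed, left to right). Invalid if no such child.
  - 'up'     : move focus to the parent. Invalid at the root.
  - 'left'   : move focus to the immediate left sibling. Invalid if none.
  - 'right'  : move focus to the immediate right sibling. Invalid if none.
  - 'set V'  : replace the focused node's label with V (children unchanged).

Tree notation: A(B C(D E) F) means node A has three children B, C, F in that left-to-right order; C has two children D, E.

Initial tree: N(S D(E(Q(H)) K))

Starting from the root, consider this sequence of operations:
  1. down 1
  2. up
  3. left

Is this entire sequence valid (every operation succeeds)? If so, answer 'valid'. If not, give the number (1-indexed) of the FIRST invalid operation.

Answer: 3

Derivation:
Step 1 (down 1): focus=D path=1 depth=1 children=['E', 'K'] left=['S'] right=[] parent=N
Step 2 (up): focus=N path=root depth=0 children=['S', 'D'] (at root)
Step 3 (left): INVALID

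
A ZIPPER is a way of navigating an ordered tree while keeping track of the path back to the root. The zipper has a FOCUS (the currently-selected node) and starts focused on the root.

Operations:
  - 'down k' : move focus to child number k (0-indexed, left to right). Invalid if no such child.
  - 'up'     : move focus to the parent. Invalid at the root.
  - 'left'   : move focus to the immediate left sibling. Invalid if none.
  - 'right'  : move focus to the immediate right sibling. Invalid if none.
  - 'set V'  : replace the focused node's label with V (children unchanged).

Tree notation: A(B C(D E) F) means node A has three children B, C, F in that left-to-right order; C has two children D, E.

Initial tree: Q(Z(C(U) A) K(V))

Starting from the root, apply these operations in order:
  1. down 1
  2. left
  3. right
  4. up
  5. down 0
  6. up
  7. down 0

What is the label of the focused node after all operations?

Answer: Z

Derivation:
Step 1 (down 1): focus=K path=1 depth=1 children=['V'] left=['Z'] right=[] parent=Q
Step 2 (left): focus=Z path=0 depth=1 children=['C', 'A'] left=[] right=['K'] parent=Q
Step 3 (right): focus=K path=1 depth=1 children=['V'] left=['Z'] right=[] parent=Q
Step 4 (up): focus=Q path=root depth=0 children=['Z', 'K'] (at root)
Step 5 (down 0): focus=Z path=0 depth=1 children=['C', 'A'] left=[] right=['K'] parent=Q
Step 6 (up): focus=Q path=root depth=0 children=['Z', 'K'] (at root)
Step 7 (down 0): focus=Z path=0 depth=1 children=['C', 'A'] left=[] right=['K'] parent=Q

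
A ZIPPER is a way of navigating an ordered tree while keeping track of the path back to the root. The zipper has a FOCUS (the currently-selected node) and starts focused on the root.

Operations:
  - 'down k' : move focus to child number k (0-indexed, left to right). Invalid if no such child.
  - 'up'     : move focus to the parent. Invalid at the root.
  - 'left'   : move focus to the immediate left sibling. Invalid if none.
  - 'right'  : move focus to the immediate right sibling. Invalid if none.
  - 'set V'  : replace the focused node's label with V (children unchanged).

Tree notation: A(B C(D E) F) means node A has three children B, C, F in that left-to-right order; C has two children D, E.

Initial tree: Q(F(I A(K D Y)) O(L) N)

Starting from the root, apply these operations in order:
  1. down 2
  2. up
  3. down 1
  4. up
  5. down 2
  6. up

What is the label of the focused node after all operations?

Answer: Q

Derivation:
Step 1 (down 2): focus=N path=2 depth=1 children=[] left=['F', 'O'] right=[] parent=Q
Step 2 (up): focus=Q path=root depth=0 children=['F', 'O', 'N'] (at root)
Step 3 (down 1): focus=O path=1 depth=1 children=['L'] left=['F'] right=['N'] parent=Q
Step 4 (up): focus=Q path=root depth=0 children=['F', 'O', 'N'] (at root)
Step 5 (down 2): focus=N path=2 depth=1 children=[] left=['F', 'O'] right=[] parent=Q
Step 6 (up): focus=Q path=root depth=0 children=['F', 'O', 'N'] (at root)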